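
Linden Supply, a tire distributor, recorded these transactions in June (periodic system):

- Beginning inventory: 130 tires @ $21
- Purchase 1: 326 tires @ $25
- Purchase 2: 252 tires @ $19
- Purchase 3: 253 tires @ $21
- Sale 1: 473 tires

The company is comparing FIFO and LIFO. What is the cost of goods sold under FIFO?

COGS = $11,203

FIFO COGS: 130 @ $21 + 326 @ $25 + 17 @ $19 = $11,203
LIFO COGS: 253 @ $21 + 220 @ $19 = $9,493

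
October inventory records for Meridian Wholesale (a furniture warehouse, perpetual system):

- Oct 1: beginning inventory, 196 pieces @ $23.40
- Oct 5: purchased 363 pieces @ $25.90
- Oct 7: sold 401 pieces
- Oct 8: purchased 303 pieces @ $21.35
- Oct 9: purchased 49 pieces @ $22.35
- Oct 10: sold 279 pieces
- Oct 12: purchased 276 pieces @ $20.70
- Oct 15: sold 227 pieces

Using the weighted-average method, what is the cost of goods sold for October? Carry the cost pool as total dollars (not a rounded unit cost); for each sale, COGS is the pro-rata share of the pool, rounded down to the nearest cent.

After Oct 1: 196 on hand, pool $4,586.40 (≈ $23.4000 each)
After Oct 5: 559 on hand, pool $13,988.10 (≈ $25.0234 each)
Oct 7, sell 401: 401/559 × $13,988.10 → $10,034.39
After Oct 8: 461 on hand, pool $10,422.76 (≈ $22.6090 each)
After Oct 9: 510 on hand, pool $11,517.91 (≈ $22.5841 each)
Oct 10, sell 279: 279/510 × $11,517.91 → $6,300.97
After Oct 12: 507 on hand, pool $10,930.14 (≈ $21.5585 each)
Oct 15, sell 227: 227/507 × $10,930.14 → $4,893.77
Total COGS = $10,034.39 + $6,300.97 + $4,893.77 = $21,229.13
Ending inventory (cost pool remaining) = $6,036.37

COGS = $21,229.13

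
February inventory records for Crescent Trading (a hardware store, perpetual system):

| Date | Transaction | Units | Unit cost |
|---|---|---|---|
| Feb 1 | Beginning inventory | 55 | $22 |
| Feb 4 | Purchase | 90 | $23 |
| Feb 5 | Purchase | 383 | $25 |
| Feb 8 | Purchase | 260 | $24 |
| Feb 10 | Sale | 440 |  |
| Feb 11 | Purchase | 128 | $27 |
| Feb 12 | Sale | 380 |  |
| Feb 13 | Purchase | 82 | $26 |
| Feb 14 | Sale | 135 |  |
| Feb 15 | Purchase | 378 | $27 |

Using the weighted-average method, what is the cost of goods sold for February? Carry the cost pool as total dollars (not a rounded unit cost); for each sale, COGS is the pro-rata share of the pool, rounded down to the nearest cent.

COGS = $23,588.73

After Feb 1: 55 on hand, pool $1,210.00 (≈ $22.0000 each)
After Feb 4: 145 on hand, pool $3,280.00 (≈ $22.6207 each)
After Feb 5: 528 on hand, pool $12,855.00 (≈ $24.3466 each)
After Feb 8: 788 on hand, pool $19,095.00 (≈ $24.2322 each)
Feb 10, sell 440: 440/788 × $19,095.00 → $10,662.18
After Feb 11: 476 on hand, pool $11,888.82 (≈ $24.9765 each)
Feb 12, sell 380: 380/476 × $11,888.82 → $9,491.07
After Feb 13: 178 on hand, pool $4,529.75 (≈ $25.4480 each)
Feb 14, sell 135: 135/178 × $4,529.75 → $3,435.48
After Feb 15: 421 on hand, pool $11,300.27 (≈ $26.8415 each)
Total COGS = $10,662.18 + $9,491.07 + $3,435.48 = $23,588.73
Ending inventory (cost pool remaining) = $11,300.27
Check: goods available $34,889.00 = COGS $23,588.73 + ending $11,300.27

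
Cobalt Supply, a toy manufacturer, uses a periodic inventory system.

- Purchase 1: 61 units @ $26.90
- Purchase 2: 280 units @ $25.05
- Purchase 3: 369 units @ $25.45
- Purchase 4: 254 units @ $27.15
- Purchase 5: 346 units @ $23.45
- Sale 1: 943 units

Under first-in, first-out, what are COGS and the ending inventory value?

Sale 1 (943) [FIFO — oldest first]: 61 @ $26.90 + 280 @ $25.05 + 369 @ $25.45 + 233 @ $27.15 = $24,371.90
Ending inventory: 21 @ $27.15 + 346 @ $23.45 = $8,683.85
Check: goods available $33,055.75 = COGS $24,371.90 + ending $8,683.85

COGS = $24,371.90; ending inventory = $8,683.85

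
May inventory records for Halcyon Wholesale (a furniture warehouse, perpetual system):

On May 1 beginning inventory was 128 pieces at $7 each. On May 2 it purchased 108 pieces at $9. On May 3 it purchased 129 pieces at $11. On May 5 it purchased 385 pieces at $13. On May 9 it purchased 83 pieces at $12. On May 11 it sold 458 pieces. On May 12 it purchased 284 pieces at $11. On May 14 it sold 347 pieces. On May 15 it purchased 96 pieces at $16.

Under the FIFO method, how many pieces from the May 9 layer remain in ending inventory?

28

May 11, 458 sold [FIFO — oldest first]: 128 @ $7 + 108 @ $9 + 129 @ $11 + 93 @ $13 = $4,496
May 14, 347 sold [FIFO — oldest first]: 292 @ $13 + 55 @ $12 = $4,456
Total COGS = $4,496 + $4,456 = $8,952
Ending inventory: 28 @ $12 + 284 @ $11 + 96 @ $16 = $4,996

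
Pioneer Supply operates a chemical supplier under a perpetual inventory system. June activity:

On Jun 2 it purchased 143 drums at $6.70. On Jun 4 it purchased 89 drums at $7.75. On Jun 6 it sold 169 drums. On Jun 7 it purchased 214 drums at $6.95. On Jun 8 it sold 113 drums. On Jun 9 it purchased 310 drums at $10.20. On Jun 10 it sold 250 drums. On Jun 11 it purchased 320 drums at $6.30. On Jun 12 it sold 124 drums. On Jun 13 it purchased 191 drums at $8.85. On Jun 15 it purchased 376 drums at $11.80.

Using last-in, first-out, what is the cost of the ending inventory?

Jun 6, 169 sold [LIFO — newest first]: 89 @ $7.75 + 80 @ $6.70 = $1,225.75
Jun 8, 113 sold [LIFO — newest first]: 113 @ $6.95 = $785.35
Jun 10, 250 sold [LIFO — newest first]: 250 @ $10.20 = $2,550.00
Jun 12, 124 sold [LIFO — newest first]: 124 @ $6.30 = $781.20
Total COGS = $1,225.75 + $785.35 + $2,550.00 + $781.20 = $5,342.30
Ending inventory: 63 @ $6.70 + 101 @ $6.95 + 60 @ $10.20 + 196 @ $6.30 + 191 @ $8.85 + 376 @ $11.80 = $9,098.00
Check: goods available $14,440.30 = COGS $5,342.30 + ending $9,098.00

Ending inventory = $9,098.00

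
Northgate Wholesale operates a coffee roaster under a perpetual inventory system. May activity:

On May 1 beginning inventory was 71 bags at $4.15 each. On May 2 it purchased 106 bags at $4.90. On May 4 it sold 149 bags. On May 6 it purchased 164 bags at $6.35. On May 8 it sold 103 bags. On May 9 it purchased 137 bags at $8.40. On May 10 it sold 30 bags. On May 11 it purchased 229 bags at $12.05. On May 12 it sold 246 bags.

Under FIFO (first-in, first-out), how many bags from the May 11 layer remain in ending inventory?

May 4, 149 sold [FIFO — oldest first]: 71 @ $4.15 + 78 @ $4.90 = $676.85
May 8, 103 sold [FIFO — oldest first]: 28 @ $4.90 + 75 @ $6.35 = $613.45
May 10, 30 sold [FIFO — oldest first]: 30 @ $6.35 = $190.50
May 12, 246 sold [FIFO — oldest first]: 59 @ $6.35 + 137 @ $8.40 + 50 @ $12.05 = $2,127.95
Total COGS = $676.85 + $613.45 + $190.50 + $2,127.95 = $3,608.75
Ending inventory: 179 @ $12.05 = $2,156.95
Check: goods available $5,765.70 = COGS $3,608.75 + ending $2,156.95

179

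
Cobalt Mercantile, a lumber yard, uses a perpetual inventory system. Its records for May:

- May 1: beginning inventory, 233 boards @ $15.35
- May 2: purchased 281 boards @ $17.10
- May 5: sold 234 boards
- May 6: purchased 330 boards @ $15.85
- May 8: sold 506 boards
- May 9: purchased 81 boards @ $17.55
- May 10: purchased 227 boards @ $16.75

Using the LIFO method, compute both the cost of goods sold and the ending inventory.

COGS = $12,015.75; ending inventory = $6,820.20

May 5, 234 sold [LIFO — newest first]: 234 @ $17.10 = $4,001.40
May 8, 506 sold [LIFO — newest first]: 330 @ $15.85 + 47 @ $17.10 + 129 @ $15.35 = $8,014.35
Total COGS = $4,001.40 + $8,014.35 = $12,015.75
Ending inventory: 104 @ $15.35 + 81 @ $17.55 + 227 @ $16.75 = $6,820.20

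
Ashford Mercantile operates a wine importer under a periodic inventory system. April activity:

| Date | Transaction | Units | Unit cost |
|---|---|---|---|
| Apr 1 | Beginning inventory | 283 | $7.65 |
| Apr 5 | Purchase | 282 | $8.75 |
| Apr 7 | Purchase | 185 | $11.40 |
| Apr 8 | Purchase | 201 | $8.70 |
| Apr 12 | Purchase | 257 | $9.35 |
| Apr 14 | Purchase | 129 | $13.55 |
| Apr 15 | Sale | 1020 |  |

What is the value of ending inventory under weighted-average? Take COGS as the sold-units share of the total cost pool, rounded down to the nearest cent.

Ending inventory = $2,997.17

Apr 15, sell 1020: 1020/1337 × $12,641.05 → $9,643.88
Ending inventory (cost pool remaining) = $2,997.17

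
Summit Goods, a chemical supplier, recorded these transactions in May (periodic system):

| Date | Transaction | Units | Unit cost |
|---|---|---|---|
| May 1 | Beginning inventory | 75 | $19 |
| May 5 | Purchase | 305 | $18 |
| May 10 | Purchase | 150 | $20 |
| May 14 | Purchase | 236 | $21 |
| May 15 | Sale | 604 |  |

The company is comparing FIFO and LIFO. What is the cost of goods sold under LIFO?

FIFO COGS: 75 @ $19 + 305 @ $18 + 150 @ $20 + 74 @ $21 = $11,469
LIFO COGS: 236 @ $21 + 150 @ $20 + 218 @ $18 = $11,880

COGS = $11,880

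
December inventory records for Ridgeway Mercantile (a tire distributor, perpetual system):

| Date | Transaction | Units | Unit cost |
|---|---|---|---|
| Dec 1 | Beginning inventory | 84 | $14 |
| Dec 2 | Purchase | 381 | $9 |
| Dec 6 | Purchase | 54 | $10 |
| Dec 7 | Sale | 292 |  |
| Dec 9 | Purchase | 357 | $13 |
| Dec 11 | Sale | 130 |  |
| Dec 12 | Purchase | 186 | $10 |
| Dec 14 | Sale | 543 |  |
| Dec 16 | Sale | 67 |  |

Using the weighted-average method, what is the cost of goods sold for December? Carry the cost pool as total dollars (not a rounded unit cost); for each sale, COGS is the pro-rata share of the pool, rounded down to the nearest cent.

COGS = $11,307.68

After Dec 1: 84 on hand, pool $1,176.00 (≈ $14.0000 each)
After Dec 2: 465 on hand, pool $4,605.00 (≈ $9.9032 each)
After Dec 6: 519 on hand, pool $5,145.00 (≈ $9.9133 each)
Dec 7, sell 292: 292/519 × $5,145.00 → $2,894.68
After Dec 9: 584 on hand, pool $6,891.32 (≈ $11.8002 each)
Dec 11, sell 130: 130/584 × $6,891.32 → $1,534.02
After Dec 12: 640 on hand, pool $7,217.30 (≈ $11.2770 each)
Dec 14, sell 543: 543/640 × $7,217.30 → $6,123.42
Dec 16, sell 67: 67/97 × $1,093.88 → $755.56
Total COGS = $2,894.68 + $1,534.02 + $6,123.42 + $755.56 = $11,307.68
Ending inventory (cost pool remaining) = $338.32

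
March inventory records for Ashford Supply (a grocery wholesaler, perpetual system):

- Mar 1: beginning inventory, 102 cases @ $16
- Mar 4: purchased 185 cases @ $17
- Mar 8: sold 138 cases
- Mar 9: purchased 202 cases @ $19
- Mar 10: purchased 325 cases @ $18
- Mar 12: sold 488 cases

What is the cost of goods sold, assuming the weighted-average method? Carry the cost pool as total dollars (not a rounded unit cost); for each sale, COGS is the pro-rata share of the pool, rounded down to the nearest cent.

After Mar 1: 102 on hand, pool $1,632.00 (≈ $16.0000 each)
After Mar 4: 287 on hand, pool $4,777.00 (≈ $16.6446 each)
Mar 8, sell 138: 138/287 × $4,777.00 → $2,296.95
After Mar 9: 351 on hand, pool $6,318.05 (≈ $18.0001 each)
After Mar 10: 676 on hand, pool $12,168.05 (≈ $18.0001 each)
Mar 12, sell 488: 488/676 × $12,168.05 → $8,784.03
Total COGS = $2,296.95 + $8,784.03 = $11,080.98
Ending inventory (cost pool remaining) = $3,384.02

COGS = $11,080.98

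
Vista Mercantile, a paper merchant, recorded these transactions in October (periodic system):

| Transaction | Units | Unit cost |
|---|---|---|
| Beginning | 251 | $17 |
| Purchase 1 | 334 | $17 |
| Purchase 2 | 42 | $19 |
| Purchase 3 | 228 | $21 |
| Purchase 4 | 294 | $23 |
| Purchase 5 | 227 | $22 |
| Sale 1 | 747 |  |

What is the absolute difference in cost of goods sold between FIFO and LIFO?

$3,239

FIFO COGS: 251 @ $17 + 334 @ $17 + 42 @ $19 + 120 @ $21 = $13,263
LIFO COGS: 227 @ $22 + 294 @ $23 + 226 @ $21 = $16,502
Difference = |$13,263 − $16,502| = $3,239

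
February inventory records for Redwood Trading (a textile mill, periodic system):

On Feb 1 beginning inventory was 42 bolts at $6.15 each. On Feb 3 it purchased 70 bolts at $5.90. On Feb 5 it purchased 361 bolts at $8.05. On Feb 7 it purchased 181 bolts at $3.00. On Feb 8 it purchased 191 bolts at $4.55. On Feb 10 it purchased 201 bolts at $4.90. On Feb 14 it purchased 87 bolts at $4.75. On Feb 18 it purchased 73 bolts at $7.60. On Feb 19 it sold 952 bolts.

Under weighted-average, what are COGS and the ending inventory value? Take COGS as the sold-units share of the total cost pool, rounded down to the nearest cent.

COGS = $5,480.19; ending inventory = $1,462.16

Feb 19, sell 952: 952/1206 × $6,942.35 → $5,480.19
Ending inventory (cost pool remaining) = $1,462.16
Check: goods available $6,942.35 = COGS $5,480.19 + ending $1,462.16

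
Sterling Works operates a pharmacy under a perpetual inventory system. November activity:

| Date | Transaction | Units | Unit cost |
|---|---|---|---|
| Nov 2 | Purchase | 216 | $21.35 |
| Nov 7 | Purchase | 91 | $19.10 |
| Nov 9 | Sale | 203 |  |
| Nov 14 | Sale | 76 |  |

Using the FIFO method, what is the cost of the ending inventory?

Nov 9, 203 sold [FIFO — oldest first]: 203 @ $21.35 = $4,334.05
Nov 14, 76 sold [FIFO — oldest first]: 13 @ $21.35 + 63 @ $19.10 = $1,480.85
Total COGS = $4,334.05 + $1,480.85 = $5,814.90
Ending inventory: 28 @ $19.10 = $534.80

Ending inventory = $534.80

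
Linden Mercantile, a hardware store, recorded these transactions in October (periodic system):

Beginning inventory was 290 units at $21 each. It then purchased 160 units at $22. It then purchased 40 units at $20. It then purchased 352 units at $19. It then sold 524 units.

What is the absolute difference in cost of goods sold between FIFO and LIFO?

FIFO COGS: 290 @ $21 + 160 @ $22 + 40 @ $20 + 34 @ $19 = $11,056
LIFO COGS: 352 @ $19 + 40 @ $20 + 132 @ $22 = $10,392
Difference = |$11,056 − $10,392| = $664

$664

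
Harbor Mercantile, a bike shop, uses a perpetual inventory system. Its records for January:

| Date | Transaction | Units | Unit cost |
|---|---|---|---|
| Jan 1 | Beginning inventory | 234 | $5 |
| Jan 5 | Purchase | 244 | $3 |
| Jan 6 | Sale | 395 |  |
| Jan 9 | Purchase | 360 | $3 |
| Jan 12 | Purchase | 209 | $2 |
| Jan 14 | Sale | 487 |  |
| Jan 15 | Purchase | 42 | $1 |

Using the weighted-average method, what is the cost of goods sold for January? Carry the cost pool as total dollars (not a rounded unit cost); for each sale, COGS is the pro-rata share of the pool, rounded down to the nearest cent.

COGS = $2,937.32

After Jan 1: 234 on hand, pool $1,170.00 (≈ $5.0000 each)
After Jan 5: 478 on hand, pool $1,902.00 (≈ $3.9791 each)
Jan 6, sell 395: 395/478 × $1,902.00 → $1,571.73
After Jan 9: 443 on hand, pool $1,410.27 (≈ $3.1835 each)
After Jan 12: 652 on hand, pool $1,828.27 (≈ $2.8041 each)
Jan 14, sell 487: 487/652 × $1,828.27 → $1,365.59
After Jan 15: 207 on hand, pool $504.68 (≈ $2.4381 each)
Total COGS = $1,571.73 + $1,365.59 = $2,937.32
Ending inventory (cost pool remaining) = $504.68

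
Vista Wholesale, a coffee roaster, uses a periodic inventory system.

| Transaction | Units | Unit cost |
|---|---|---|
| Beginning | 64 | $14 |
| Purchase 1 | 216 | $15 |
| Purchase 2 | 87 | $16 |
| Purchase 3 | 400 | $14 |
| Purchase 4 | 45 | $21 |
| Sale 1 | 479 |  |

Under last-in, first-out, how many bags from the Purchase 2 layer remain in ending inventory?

Sale 1 (479) [LIFO — newest first]: 45 @ $21 + 400 @ $14 + 34 @ $16 = $7,089
Ending inventory: 64 @ $14 + 216 @ $15 + 53 @ $16 = $4,984

53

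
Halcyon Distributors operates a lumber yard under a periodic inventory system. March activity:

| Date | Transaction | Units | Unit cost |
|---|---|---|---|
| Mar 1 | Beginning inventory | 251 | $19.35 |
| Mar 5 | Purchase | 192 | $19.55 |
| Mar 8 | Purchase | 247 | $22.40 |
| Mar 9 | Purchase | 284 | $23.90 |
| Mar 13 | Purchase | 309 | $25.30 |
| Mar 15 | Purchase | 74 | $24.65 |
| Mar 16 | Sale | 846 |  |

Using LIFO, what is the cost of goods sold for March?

Mar 16, 846 sold [LIFO — newest first]: 74 @ $24.65 + 309 @ $25.30 + 284 @ $23.90 + 179 @ $22.40 = $20,439.00
Ending inventory: 251 @ $19.35 + 192 @ $19.55 + 68 @ $22.40 = $10,133.65
Check: goods available $30,572.65 = COGS $20,439.00 + ending $10,133.65

COGS = $20,439.00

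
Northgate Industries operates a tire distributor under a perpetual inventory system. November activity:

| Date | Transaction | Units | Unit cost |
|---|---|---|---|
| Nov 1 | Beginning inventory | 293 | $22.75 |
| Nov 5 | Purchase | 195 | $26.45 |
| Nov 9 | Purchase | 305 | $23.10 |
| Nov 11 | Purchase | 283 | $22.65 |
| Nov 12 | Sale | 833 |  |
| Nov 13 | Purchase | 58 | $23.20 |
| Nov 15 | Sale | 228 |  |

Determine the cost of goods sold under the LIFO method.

COGS = $24,963.80

Nov 12, 833 sold [LIFO — newest first]: 283 @ $22.65 + 305 @ $23.10 + 195 @ $26.45 + 50 @ $22.75 = $19,750.70
Nov 15, 228 sold [LIFO — newest first]: 58 @ $23.20 + 170 @ $22.75 = $5,213.10
Total COGS = $19,750.70 + $5,213.10 = $24,963.80
Ending inventory: 73 @ $22.75 = $1,660.75
Check: goods available $26,624.55 = COGS $24,963.80 + ending $1,660.75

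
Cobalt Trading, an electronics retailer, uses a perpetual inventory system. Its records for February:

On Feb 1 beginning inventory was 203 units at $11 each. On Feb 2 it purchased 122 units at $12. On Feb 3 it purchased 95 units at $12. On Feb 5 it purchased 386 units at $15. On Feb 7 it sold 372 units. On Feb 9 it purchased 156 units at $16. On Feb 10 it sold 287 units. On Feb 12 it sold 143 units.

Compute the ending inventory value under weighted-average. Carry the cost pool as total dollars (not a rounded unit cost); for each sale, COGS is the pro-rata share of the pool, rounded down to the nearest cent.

Ending inventory = $2,228.68

After Feb 1: 203 on hand, pool $2,233.00 (≈ $11.0000 each)
After Feb 2: 325 on hand, pool $3,697.00 (≈ $11.3754 each)
After Feb 3: 420 on hand, pool $4,837.00 (≈ $11.5167 each)
After Feb 5: 806 on hand, pool $10,627.00 (≈ $13.1849 each)
Feb 7, sell 372: 372/806 × $10,627.00 → $4,904.76
After Feb 9: 590 on hand, pool $8,218.24 (≈ $13.9292 each)
Feb 10, sell 287: 287/590 × $8,218.24 → $3,997.68
Feb 12, sell 143: 143/303 × $4,220.56 → $1,991.88
Total COGS = $4,904.76 + $3,997.68 + $1,991.88 = $10,894.32
Ending inventory (cost pool remaining) = $2,228.68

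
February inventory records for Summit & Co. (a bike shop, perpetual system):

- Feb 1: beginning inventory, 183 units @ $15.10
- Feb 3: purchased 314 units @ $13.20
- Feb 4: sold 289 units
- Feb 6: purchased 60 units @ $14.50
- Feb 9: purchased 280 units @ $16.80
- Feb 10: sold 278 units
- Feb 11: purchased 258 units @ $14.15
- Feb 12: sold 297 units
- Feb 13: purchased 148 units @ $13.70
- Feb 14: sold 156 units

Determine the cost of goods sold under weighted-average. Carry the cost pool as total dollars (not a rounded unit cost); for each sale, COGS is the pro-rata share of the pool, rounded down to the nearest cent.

After Feb 1: 183 on hand, pool $2,763.30 (≈ $15.1000 each)
After Feb 3: 497 on hand, pool $6,908.10 (≈ $13.8996 each)
Feb 4, sell 289: 289/497 × $6,908.10 → $4,016.98
After Feb 6: 268 on hand, pool $3,761.12 (≈ $14.0340 each)
After Feb 9: 548 on hand, pool $8,465.12 (≈ $15.4473 each)
Feb 10, sell 278: 278/548 × $8,465.12 → $4,294.34
After Feb 11: 528 on hand, pool $7,821.48 (≈ $14.8134 each)
Feb 12, sell 297: 297/528 × $7,821.48 → $4,399.58
After Feb 13: 379 on hand, pool $5,449.50 (≈ $14.3786 each)
Feb 14, sell 156: 156/379 × $5,449.50 → $2,243.06
Total COGS = $4,016.98 + $4,294.34 + $4,399.58 + $2,243.06 = $14,953.96
Ending inventory (cost pool remaining) = $3,206.44

COGS = $14,953.96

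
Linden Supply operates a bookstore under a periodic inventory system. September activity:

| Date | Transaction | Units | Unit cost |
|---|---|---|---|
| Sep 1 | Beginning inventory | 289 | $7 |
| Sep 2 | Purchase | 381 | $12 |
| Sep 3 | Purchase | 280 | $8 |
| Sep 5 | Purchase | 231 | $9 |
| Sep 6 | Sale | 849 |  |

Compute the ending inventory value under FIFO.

Sep 6, 849 sold [FIFO — oldest first]: 289 @ $7 + 381 @ $12 + 179 @ $8 = $8,027
Ending inventory: 101 @ $8 + 231 @ $9 = $2,887
Check: goods available $10,914 = COGS $8,027 + ending $2,887

Ending inventory = $2,887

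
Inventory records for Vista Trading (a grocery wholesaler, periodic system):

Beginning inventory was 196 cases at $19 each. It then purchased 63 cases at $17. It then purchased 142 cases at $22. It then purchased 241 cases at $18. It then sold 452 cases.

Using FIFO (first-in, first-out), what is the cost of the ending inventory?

Sale 1 (452) [FIFO — oldest first]: 196 @ $19 + 63 @ $17 + 142 @ $22 + 51 @ $18 = $8,837
Ending inventory: 190 @ $18 = $3,420

Ending inventory = $3,420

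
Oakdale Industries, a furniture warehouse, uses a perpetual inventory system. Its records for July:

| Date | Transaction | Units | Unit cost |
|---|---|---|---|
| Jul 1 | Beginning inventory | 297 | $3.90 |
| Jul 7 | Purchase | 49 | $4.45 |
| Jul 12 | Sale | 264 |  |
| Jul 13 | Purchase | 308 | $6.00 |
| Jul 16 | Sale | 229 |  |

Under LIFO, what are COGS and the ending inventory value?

Jul 12, 264 sold [LIFO — newest first]: 49 @ $4.45 + 215 @ $3.90 = $1,056.55
Jul 16, 229 sold [LIFO — newest first]: 229 @ $6.00 = $1,374.00
Total COGS = $1,056.55 + $1,374.00 = $2,430.55
Ending inventory: 82 @ $3.90 + 79 @ $6.00 = $793.80
Check: goods available $3,224.35 = COGS $2,430.55 + ending $793.80

COGS = $2,430.55; ending inventory = $793.80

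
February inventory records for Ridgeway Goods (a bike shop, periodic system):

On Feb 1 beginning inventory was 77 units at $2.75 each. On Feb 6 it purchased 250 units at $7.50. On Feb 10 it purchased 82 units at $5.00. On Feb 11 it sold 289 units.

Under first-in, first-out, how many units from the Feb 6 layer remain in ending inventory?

Feb 11, 289 sold [FIFO — oldest first]: 77 @ $2.75 + 212 @ $7.50 = $1,801.75
Ending inventory: 38 @ $7.50 + 82 @ $5.00 = $695.00

38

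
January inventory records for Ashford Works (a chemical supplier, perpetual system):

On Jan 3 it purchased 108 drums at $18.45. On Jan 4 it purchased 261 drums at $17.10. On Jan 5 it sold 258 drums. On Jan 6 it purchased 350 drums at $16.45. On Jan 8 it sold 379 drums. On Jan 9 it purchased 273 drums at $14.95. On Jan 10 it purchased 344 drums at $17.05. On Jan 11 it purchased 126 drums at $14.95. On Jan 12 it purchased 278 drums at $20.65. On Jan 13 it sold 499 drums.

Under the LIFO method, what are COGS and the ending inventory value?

COGS = $19,944.45; ending inventory = $9,839.70

Jan 5, 258 sold [LIFO — newest first]: 258 @ $17.10 = $4,411.80
Jan 8, 379 sold [LIFO — newest first]: 350 @ $16.45 + 3 @ $17.10 + 26 @ $18.45 = $6,288.50
Jan 13, 499 sold [LIFO — newest first]: 278 @ $20.65 + 126 @ $14.95 + 95 @ $17.05 = $9,244.15
Total COGS = $4,411.80 + $6,288.50 + $9,244.15 = $19,944.45
Ending inventory: 82 @ $18.45 + 273 @ $14.95 + 249 @ $17.05 = $9,839.70
Check: goods available $29,784.15 = COGS $19,944.45 + ending $9,839.70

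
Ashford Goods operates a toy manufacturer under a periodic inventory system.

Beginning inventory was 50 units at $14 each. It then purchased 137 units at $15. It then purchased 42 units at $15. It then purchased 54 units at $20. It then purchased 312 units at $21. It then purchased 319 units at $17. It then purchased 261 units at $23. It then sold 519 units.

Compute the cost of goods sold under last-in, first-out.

COGS = $10,389

Sale 1 (519) [LIFO — newest first]: 261 @ $23 + 258 @ $17 = $10,389
Ending inventory: 50 @ $14 + 137 @ $15 + 42 @ $15 + 54 @ $20 + 312 @ $21 + 61 @ $17 = $12,054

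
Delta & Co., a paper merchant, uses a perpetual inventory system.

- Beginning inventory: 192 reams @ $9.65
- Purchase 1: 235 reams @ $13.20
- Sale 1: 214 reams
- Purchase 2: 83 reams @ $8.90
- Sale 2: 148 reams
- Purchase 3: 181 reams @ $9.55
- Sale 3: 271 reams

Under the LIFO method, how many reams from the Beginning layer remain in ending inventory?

Sale 1 (214) [LIFO — newest first]: 214 @ $13.20 = $2,824.80
Sale 2 (148) [LIFO — newest first]: 83 @ $8.90 + 21 @ $13.20 + 44 @ $9.65 = $1,440.50
Sale 3 (271) [LIFO — newest first]: 181 @ $9.55 + 90 @ $9.65 = $2,597.05
Total COGS = $2,824.80 + $1,440.50 + $2,597.05 = $6,862.35
Ending inventory: 58 @ $9.65 = $559.70
Check: goods available $7,422.05 = COGS $6,862.35 + ending $559.70

58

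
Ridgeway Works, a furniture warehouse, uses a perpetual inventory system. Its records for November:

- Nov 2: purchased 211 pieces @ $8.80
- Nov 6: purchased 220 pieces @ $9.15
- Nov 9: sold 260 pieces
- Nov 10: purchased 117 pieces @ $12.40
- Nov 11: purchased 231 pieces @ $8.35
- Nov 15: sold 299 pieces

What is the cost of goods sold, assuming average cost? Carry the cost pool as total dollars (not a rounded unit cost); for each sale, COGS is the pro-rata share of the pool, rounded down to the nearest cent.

After Nov 2: 211 on hand, pool $1,856.80 (≈ $8.8000 each)
After Nov 6: 431 on hand, pool $3,869.80 (≈ $8.9787 each)
Nov 9, sell 260: 260/431 × $3,869.80 → $2,334.45
After Nov 10: 288 on hand, pool $2,986.15 (≈ $10.3686 each)
After Nov 11: 519 on hand, pool $4,915.00 (≈ $9.4701 each)
Nov 15, sell 299: 299/519 × $4,915.00 → $2,831.57
Total COGS = $2,334.45 + $2,831.57 = $5,166.02
Ending inventory (cost pool remaining) = $2,083.43
Check: goods available $7,249.45 = COGS $5,166.02 + ending $2,083.43

COGS = $5,166.02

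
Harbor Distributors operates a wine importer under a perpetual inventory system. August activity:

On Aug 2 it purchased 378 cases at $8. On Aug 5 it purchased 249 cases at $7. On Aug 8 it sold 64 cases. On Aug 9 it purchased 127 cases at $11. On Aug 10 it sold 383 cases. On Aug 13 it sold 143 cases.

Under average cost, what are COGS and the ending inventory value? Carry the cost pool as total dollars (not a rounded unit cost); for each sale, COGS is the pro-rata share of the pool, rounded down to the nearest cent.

After Aug 2: 378 on hand, pool $3,024.00 (≈ $8.0000 each)
After Aug 5: 627 on hand, pool $4,767.00 (≈ $7.6029 each)
Aug 8, sell 64: 64/627 × $4,767.00 → $486.58
After Aug 9: 690 on hand, pool $5,677.42 (≈ $8.2281 each)
Aug 10, sell 383: 383/690 × $5,677.42 → $3,151.37
Aug 13, sell 143: 143/307 × $2,526.05 → $1,176.62
Total COGS = $486.58 + $3,151.37 + $1,176.62 = $4,814.57
Ending inventory (cost pool remaining) = $1,349.43

COGS = $4,814.57; ending inventory = $1,349.43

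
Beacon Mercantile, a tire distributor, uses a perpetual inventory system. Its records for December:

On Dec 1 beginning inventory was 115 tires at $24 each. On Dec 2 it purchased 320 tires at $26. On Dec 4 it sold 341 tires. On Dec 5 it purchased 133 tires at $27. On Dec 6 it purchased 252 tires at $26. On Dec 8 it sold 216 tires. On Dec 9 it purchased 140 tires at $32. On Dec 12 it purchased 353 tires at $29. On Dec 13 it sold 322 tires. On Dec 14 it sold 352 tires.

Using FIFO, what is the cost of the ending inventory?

Dec 4, 341 sold [FIFO — oldest first]: 115 @ $24 + 226 @ $26 = $8,636
Dec 8, 216 sold [FIFO — oldest first]: 94 @ $26 + 122 @ $27 = $5,738
Dec 13, 322 sold [FIFO — oldest first]: 11 @ $27 + 252 @ $26 + 59 @ $32 = $8,737
Dec 14, 352 sold [FIFO — oldest first]: 81 @ $32 + 271 @ $29 = $10,451
Total COGS = $8,636 + $5,738 + $8,737 + $10,451 = $33,562
Ending inventory: 82 @ $29 = $2,378
Check: goods available $35,940 = COGS $33,562 + ending $2,378

Ending inventory = $2,378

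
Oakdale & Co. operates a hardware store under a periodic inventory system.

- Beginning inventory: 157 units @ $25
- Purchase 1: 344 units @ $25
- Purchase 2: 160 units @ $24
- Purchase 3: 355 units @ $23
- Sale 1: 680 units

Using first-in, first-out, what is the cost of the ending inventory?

Ending inventory = $7,728

Sale 1 (680) [FIFO — oldest first]: 157 @ $25 + 344 @ $25 + 160 @ $24 + 19 @ $23 = $16,802
Ending inventory: 336 @ $23 = $7,728
Check: goods available $24,530 = COGS $16,802 + ending $7,728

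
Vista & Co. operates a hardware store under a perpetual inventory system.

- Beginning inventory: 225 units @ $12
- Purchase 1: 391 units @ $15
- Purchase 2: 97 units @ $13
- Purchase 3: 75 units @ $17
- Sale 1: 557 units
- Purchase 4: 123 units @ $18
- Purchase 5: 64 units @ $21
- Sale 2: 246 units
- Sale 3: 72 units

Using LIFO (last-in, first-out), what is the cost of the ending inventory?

Sale 1 (557) [LIFO — newest first]: 75 @ $17 + 97 @ $13 + 385 @ $15 = $8,311
Sale 2 (246) [LIFO — newest first]: 64 @ $21 + 123 @ $18 + 6 @ $15 + 53 @ $12 = $4,284
Sale 3 (72) [LIFO — newest first]: 72 @ $12 = $864
Total COGS = $8,311 + $4,284 + $864 = $13,459
Ending inventory: 100 @ $12 = $1,200

Ending inventory = $1,200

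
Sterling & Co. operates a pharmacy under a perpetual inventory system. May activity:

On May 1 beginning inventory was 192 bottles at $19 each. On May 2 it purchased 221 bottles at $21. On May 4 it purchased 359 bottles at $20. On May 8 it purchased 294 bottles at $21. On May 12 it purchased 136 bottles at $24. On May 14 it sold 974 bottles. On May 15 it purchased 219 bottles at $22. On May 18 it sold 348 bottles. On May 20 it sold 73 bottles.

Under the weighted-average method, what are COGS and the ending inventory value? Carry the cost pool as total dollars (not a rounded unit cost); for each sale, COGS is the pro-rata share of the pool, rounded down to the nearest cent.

COGS = $29,169.95; ending inventory = $555.05

After May 1: 192 on hand, pool $3,648.00 (≈ $19.0000 each)
After May 2: 413 on hand, pool $8,289.00 (≈ $20.0702 each)
After May 4: 772 on hand, pool $15,469.00 (≈ $20.0376 each)
After May 8: 1066 on hand, pool $21,643.00 (≈ $20.3030 each)
After May 12: 1202 on hand, pool $24,907.00 (≈ $20.7213 each)
May 14, sell 974: 974/1202 × $24,907.00 → $20,182.54
After May 15: 447 on hand, pool $9,542.46 (≈ $21.3478 each)
May 18, sell 348: 348/447 × $9,542.46 → $7,429.02
May 20, sell 73: 73/99 × $2,113.44 → $1,558.39
Total COGS = $20,182.54 + $7,429.02 + $1,558.39 = $29,169.95
Ending inventory (cost pool remaining) = $555.05
Check: goods available $29,725.00 = COGS $29,169.95 + ending $555.05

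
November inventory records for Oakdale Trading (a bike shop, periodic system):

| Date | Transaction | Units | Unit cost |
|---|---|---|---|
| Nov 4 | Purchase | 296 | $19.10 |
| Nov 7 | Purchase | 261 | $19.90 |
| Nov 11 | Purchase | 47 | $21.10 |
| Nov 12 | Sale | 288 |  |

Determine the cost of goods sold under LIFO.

Nov 12, 288 sold [LIFO — newest first]: 47 @ $21.10 + 241 @ $19.90 = $5,787.60
Ending inventory: 296 @ $19.10 + 20 @ $19.90 = $6,051.60

COGS = $5,787.60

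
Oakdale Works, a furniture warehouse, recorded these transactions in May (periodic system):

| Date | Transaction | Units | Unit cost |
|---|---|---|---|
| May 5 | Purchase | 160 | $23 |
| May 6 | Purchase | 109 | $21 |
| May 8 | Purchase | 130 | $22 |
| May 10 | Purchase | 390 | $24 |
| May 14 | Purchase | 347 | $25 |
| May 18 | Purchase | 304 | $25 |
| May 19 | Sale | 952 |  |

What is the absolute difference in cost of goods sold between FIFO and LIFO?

FIFO COGS: 160 @ $23 + 109 @ $21 + 130 @ $22 + 390 @ $24 + 163 @ $25 = $22,264
LIFO COGS: 304 @ $25 + 347 @ $25 + 301 @ $24 = $23,499
Difference = |$22,264 − $23,499| = $1,235

$1,235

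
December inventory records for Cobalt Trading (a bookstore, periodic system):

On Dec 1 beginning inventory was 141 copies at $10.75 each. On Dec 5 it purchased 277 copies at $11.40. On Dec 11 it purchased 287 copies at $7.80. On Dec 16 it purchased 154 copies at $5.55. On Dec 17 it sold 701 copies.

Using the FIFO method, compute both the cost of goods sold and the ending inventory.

COGS = $6,880.95; ending inventory = $885.90

Dec 17, 701 sold [FIFO — oldest first]: 141 @ $10.75 + 277 @ $11.40 + 283 @ $7.80 = $6,880.95
Ending inventory: 4 @ $7.80 + 154 @ $5.55 = $885.90
Check: goods available $7,766.85 = COGS $6,880.95 + ending $885.90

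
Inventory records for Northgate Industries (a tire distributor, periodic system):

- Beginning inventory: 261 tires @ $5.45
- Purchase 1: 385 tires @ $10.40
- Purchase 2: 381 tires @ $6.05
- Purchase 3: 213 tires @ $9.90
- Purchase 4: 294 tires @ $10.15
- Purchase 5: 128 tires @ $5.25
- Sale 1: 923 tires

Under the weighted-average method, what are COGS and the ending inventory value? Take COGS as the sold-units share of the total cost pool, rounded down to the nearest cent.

Sale 1, sell 923: 923/1662 × $13,496.30 → $7,495.23
Ending inventory (cost pool remaining) = $6,001.07
Check: goods available $13,496.30 = COGS $7,495.23 + ending $6,001.07

COGS = $7,495.23; ending inventory = $6,001.07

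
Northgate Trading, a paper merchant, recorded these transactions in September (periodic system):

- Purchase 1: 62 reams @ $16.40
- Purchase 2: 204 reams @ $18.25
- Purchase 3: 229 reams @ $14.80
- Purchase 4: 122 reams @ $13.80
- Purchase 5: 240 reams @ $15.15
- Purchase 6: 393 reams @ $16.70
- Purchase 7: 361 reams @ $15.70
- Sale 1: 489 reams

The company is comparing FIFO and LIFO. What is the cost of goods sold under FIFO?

FIFO COGS: 62 @ $16.40 + 204 @ $18.25 + 223 @ $14.80 = $8,040.20
LIFO COGS: 361 @ $15.70 + 128 @ $16.70 = $7,805.30

COGS = $8,040.20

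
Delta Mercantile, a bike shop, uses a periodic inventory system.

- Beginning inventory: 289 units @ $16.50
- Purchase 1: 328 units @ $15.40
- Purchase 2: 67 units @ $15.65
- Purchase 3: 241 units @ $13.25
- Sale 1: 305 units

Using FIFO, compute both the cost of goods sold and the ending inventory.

COGS = $5,014.90; ending inventory = $9,046.60

Sale 1 (305) [FIFO — oldest first]: 289 @ $16.50 + 16 @ $15.40 = $5,014.90
Ending inventory: 312 @ $15.40 + 67 @ $15.65 + 241 @ $13.25 = $9,046.60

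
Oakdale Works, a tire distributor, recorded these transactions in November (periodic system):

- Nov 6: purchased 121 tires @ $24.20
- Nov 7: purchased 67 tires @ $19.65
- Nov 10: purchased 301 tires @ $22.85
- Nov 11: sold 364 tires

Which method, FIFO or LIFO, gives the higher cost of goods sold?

FIFO COGS: 121 @ $24.20 + 67 @ $19.65 + 176 @ $22.85 = $8,266.35
LIFO COGS: 301 @ $22.85 + 63 @ $19.65 = $8,115.80

FIFO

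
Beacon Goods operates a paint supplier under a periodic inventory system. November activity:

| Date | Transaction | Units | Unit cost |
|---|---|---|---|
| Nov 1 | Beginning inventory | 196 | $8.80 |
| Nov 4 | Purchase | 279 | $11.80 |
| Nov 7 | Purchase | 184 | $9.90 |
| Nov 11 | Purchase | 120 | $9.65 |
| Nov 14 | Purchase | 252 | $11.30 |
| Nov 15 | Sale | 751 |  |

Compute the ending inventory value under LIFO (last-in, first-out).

Ending inventory = $2,716.00

Nov 15, 751 sold [LIFO — newest first]: 252 @ $11.30 + 120 @ $9.65 + 184 @ $9.90 + 195 @ $11.80 = $8,128.20
Ending inventory: 196 @ $8.80 + 84 @ $11.80 = $2,716.00
Check: goods available $10,844.20 = COGS $8,128.20 + ending $2,716.00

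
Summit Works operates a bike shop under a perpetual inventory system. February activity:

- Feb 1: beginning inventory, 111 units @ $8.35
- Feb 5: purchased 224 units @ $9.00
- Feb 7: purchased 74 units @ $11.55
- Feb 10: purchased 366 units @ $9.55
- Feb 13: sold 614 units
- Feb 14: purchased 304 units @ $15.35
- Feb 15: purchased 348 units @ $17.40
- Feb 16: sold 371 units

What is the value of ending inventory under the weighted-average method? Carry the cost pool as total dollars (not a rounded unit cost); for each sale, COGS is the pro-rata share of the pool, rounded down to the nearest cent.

Ending inventory = $6,652.64

After Feb 1: 111 on hand, pool $926.85 (≈ $8.3500 each)
After Feb 5: 335 on hand, pool $2,942.85 (≈ $8.7846 each)
After Feb 7: 409 on hand, pool $3,797.55 (≈ $9.2850 each)
After Feb 10: 775 on hand, pool $7,292.85 (≈ $9.4101 each)
Feb 13, sell 614: 614/775 × $7,292.85 → $5,777.81
After Feb 14: 465 on hand, pool $6,181.44 (≈ $13.2934 each)
After Feb 15: 813 on hand, pool $12,236.64 (≈ $15.0512 each)
Feb 16, sell 371: 371/813 × $12,236.64 → $5,584.00
Total COGS = $5,777.81 + $5,584.00 = $11,361.81
Ending inventory (cost pool remaining) = $6,652.64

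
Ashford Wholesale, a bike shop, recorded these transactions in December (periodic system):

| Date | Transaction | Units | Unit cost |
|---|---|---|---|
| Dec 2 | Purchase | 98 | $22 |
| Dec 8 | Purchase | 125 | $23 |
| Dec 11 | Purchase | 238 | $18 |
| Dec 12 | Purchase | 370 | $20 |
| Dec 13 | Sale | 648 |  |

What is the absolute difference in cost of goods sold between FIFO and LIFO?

FIFO COGS: 98 @ $22 + 125 @ $23 + 238 @ $18 + 187 @ $20 = $13,055
LIFO COGS: 370 @ $20 + 238 @ $18 + 40 @ $23 = $12,604
Difference = |$13,055 − $12,604| = $451

$451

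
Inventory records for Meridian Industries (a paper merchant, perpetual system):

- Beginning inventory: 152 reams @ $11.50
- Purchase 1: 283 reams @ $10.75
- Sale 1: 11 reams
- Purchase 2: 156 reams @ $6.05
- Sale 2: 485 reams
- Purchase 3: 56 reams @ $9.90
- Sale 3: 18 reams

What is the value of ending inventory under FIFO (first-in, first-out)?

Ending inventory = $1,020.25

Sale 1 (11) [FIFO — oldest first]: 11 @ $11.50 = $126.50
Sale 2 (485) [FIFO — oldest first]: 141 @ $11.50 + 283 @ $10.75 + 61 @ $6.05 = $5,032.80
Sale 3 (18) [FIFO — oldest first]: 18 @ $6.05 = $108.90
Total COGS = $126.50 + $5,032.80 + $108.90 = $5,268.20
Ending inventory: 77 @ $6.05 + 56 @ $9.90 = $1,020.25
Check: goods available $6,288.45 = COGS $5,268.20 + ending $1,020.25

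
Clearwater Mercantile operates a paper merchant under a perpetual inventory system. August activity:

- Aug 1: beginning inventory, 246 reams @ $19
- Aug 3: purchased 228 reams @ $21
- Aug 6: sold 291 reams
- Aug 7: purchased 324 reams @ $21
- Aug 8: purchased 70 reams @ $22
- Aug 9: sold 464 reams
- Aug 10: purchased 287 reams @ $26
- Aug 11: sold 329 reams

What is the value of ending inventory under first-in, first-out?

Aug 6, 291 sold [FIFO — oldest first]: 246 @ $19 + 45 @ $21 = $5,619
Aug 9, 464 sold [FIFO — oldest first]: 183 @ $21 + 281 @ $21 = $9,744
Aug 11, 329 sold [FIFO — oldest first]: 43 @ $21 + 70 @ $22 + 216 @ $26 = $8,059
Total COGS = $5,619 + $9,744 + $8,059 = $23,422
Ending inventory: 71 @ $26 = $1,846
Check: goods available $25,268 = COGS $23,422 + ending $1,846

Ending inventory = $1,846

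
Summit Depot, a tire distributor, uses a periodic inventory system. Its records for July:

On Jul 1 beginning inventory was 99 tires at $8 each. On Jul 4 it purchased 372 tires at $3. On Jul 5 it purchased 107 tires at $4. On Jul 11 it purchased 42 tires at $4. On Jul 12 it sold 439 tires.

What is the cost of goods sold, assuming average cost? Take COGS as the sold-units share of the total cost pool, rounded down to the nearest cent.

Jul 12, sell 439: 439/620 × $2,504.00 → $1,772.99
Ending inventory (cost pool remaining) = $731.01

COGS = $1,772.99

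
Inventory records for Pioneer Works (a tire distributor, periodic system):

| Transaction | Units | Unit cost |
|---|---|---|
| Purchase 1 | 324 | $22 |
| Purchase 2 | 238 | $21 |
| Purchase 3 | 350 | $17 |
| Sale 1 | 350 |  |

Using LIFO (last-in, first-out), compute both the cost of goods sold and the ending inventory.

COGS = $5,950; ending inventory = $12,126

Sale 1 (350) [LIFO — newest first]: 350 @ $17 = $5,950
Ending inventory: 324 @ $22 + 238 @ $21 = $12,126
Check: goods available $18,076 = COGS $5,950 + ending $12,126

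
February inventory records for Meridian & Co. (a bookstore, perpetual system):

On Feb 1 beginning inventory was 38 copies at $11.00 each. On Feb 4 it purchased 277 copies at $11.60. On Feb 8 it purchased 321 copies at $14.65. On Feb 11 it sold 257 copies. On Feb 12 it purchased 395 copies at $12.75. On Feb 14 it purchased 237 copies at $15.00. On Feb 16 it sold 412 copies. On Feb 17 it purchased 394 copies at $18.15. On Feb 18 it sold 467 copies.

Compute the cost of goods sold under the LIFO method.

Feb 11, 257 sold [LIFO — newest first]: 257 @ $14.65 = $3,765.05
Feb 16, 412 sold [LIFO — newest first]: 237 @ $15.00 + 175 @ $12.75 = $5,786.25
Feb 18, 467 sold [LIFO — newest first]: 394 @ $18.15 + 73 @ $12.75 = $8,081.85
Total COGS = $3,765.05 + $5,786.25 + $8,081.85 = $17,633.15
Ending inventory: 38 @ $11.00 + 277 @ $11.60 + 64 @ $14.65 + 147 @ $12.75 = $6,443.05
Check: goods available $24,076.20 = COGS $17,633.15 + ending $6,443.05

COGS = $17,633.15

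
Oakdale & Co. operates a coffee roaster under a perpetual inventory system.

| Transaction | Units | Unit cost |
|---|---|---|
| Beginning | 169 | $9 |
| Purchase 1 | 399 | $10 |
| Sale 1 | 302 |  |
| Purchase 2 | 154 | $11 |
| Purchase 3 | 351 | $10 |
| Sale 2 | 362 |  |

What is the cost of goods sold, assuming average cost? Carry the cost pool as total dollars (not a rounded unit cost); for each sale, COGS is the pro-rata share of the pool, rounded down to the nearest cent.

COGS = $6,585.28

After Beginning: 169 on hand, pool $1,521.00 (≈ $9.0000 each)
After Purchase 1: 568 on hand, pool $5,511.00 (≈ $9.7025 each)
Sale 1, sell 302: 302/568 × $5,511.00 → $2,930.14
After Purchase 2: 420 on hand, pool $4,274.86 (≈ $10.1782 each)
After Purchase 3: 771 on hand, pool $7,784.86 (≈ $10.0971 each)
Sale 2, sell 362: 362/771 × $7,784.86 → $3,655.14
Total COGS = $2,930.14 + $3,655.14 = $6,585.28
Ending inventory (cost pool remaining) = $4,129.72
Check: goods available $10,715.00 = COGS $6,585.28 + ending $4,129.72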